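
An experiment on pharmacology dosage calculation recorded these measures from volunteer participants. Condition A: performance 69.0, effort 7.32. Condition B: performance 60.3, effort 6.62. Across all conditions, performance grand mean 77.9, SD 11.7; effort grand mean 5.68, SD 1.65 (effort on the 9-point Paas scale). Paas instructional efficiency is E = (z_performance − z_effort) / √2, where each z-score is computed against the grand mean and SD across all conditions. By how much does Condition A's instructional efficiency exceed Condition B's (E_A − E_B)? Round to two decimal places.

Condition A: z_P = (69.0 − 77.9)/11.7 = -0.7607; z_E = (7.32 − 5.68)/1.65 = 0.9939; E_A = (-0.7607 − 0.9939)/√2 = -1.2407.
Condition B: z_P = (60.3 − 77.9)/11.7 = -1.5043; z_E = (6.62 − 5.68)/1.65 = 0.5697; E_B = (-1.5043 − 0.5697)/√2 = -1.4665.
E_A − E_B = -1.2407 − (-1.4665) = 0.2258 ≈ 0.23.

0.23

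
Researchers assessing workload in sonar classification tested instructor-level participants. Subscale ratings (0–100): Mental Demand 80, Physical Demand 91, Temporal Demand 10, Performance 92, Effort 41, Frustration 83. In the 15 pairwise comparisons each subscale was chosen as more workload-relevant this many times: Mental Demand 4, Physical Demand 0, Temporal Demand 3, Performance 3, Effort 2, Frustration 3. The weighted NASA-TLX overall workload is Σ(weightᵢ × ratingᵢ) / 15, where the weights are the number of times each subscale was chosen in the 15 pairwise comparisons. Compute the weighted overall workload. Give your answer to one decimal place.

The tallies are the weights (they sum to 15).
Weighted sum = 4·80 + 0·91 + 3·10 + 3·92 + 2·41 + 3·83
            = 320 + 0 + 30 + 276 + 82 + 249 = 957.
Overall workload = 957 / 15 = 63.8000 ≈ 63.8.

63.8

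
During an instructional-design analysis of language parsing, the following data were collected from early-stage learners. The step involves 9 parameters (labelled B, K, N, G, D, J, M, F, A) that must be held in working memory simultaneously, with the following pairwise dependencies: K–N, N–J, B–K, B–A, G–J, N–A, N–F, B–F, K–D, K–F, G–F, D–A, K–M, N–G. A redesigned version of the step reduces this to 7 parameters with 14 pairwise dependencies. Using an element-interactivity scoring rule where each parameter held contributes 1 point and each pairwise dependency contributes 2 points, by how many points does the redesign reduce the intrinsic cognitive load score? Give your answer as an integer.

Original: 9 × 1 + 14 × 2 = 9 + 28 = 37.
Redesigned: 7 × 1 + 14 × 2 = 7 + 28 = 35.
Reduction = 37 − 35 = 2.

2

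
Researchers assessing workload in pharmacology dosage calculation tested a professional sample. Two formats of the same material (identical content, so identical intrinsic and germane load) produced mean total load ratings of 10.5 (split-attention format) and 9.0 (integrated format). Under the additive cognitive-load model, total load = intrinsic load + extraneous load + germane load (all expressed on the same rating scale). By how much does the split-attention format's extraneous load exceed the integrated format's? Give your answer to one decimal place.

1.5

Intrinsic and germane load are equal across formats, so the difference in total load equals the difference in extraneous load.
Extraneous-load difference = 10.5 − 9.0 = 1.5.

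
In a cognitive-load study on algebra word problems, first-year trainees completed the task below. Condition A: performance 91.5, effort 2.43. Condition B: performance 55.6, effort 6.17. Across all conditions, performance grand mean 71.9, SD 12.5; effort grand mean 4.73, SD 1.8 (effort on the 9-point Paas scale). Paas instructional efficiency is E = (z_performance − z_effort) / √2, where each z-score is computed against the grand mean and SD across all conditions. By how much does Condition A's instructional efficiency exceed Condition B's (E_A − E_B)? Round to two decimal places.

Condition A: z_P = (91.5 − 71.9)/12.5 = 1.5680; z_E = (2.43 − 4.73)/1.8 = -1.2778; E_A = (1.5680 − (-1.2778))/√2 = 2.0123.
Condition B: z_P = (55.6 − 71.9)/12.5 = -1.3040; z_E = (6.17 − 4.73)/1.8 = 0.8000; E_B = (-1.3040 − 0.8000)/√2 = -1.4878.
E_A − E_B = 2.0123 − (-1.4878) = 3.5001 ≈ 3.50.

3.50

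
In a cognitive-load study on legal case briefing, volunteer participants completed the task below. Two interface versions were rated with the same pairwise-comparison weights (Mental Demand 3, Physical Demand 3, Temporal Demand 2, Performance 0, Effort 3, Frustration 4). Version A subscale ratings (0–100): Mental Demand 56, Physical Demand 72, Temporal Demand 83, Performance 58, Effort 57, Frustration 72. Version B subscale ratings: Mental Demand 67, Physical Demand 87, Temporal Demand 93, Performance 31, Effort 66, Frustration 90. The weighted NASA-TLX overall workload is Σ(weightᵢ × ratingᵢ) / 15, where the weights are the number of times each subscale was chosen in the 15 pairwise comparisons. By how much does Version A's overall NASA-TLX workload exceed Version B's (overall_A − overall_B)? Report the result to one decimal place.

-13.1

Version A weighted sum = 3·56 + 3·72 + 2·83 + 0·58 + 3·57 + 4·72 = 168 + 216 + 166 + 0 + 171 + 288 = 1009; overall_A = 1009/15 = 67.2667.
Version B weighted sum = 3·67 + 3·87 + 2·93 + 0·31 + 3·66 + 4·90 = 201 + 261 + 186 + 0 + 198 + 360 = 1206; overall_B = 1206/15 = 80.4000.
Difference = 67.2667 − 80.4000 = -13.1333 ≈ -13.1.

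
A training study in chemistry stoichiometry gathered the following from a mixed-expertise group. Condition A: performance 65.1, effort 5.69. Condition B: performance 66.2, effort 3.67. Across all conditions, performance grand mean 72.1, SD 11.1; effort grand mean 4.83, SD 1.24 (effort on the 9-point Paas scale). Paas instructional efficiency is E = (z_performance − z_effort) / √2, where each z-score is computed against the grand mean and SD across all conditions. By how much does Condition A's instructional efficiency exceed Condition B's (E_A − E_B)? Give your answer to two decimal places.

Condition A: z_P = (65.1 − 72.1)/11.1 = -0.6306; z_E = (5.69 − 4.83)/1.24 = 0.6935; E_A = (-0.6306 − 0.6935)/√2 = -0.9363.
Condition B: z_P = (66.2 − 72.1)/11.1 = -0.5315; z_E = (3.67 − 4.83)/1.24 = -0.9355; E_B = (-0.5315 − (-0.9355))/√2 = 0.2857.
E_A − E_B = -0.9363 − 0.2857 = -1.2220 ≈ -1.22.

-1.22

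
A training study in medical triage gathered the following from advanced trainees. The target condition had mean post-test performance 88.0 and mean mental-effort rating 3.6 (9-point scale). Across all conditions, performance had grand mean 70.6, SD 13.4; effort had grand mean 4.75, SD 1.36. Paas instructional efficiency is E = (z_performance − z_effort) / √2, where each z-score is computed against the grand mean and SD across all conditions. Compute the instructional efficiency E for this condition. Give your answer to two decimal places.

z_performance = (88.0 − 70.6) / 13.4 = 17.4000 / 13.4 = 1.2985.
z_effort = (3.6 − 4.75) / 1.36 = -1.1500 / 1.36 = -0.8456.
z_P − z_E = 1.2985 − (-0.8456) = 2.1441.
E = 2.1441 / √2 = 2.1441 / 1.41421 = 1.5161 ≈ 1.52.

1.52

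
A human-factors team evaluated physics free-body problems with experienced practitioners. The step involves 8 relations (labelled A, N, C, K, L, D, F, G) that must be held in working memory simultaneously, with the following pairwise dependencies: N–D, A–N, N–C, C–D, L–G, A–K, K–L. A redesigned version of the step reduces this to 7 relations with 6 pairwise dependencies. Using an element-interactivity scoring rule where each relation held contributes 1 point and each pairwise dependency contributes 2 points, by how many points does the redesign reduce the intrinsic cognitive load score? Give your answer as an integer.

3

Original: 8 × 1 + 7 × 2 = 8 + 14 = 22.
Redesigned: 7 × 1 + 6 × 2 = 7 + 12 = 19.
Reduction = 22 − 19 = 3.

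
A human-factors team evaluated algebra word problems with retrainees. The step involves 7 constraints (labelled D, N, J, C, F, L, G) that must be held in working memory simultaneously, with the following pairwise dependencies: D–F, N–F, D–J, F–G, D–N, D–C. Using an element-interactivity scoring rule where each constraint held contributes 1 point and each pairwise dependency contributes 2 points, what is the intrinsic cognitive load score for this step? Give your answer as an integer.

Count of constraints held simultaneously: 7.
Count of pairwise dependencies listed: 6.
Element contribution: 7 × 1 = 7.
Interaction contribution: 6 × 2 = 12.
Intrinsic load = 7 + 12 = 19.

19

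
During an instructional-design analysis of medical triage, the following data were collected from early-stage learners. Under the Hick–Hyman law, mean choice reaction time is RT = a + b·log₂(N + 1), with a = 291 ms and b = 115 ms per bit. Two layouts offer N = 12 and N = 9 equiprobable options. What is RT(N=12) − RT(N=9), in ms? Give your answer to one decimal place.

RT(12) = 291 + 115·log₂(13) = 291 + 115·3.7004 = 716.5460 ms.
RT(9) = 291 + 115·log₂(10) = 291 + 115·3.3219 = 673.0185 ms.
Difference = 716.5460 − 673.0185 = 43.5275 ≈ 43.5 ms.

43.5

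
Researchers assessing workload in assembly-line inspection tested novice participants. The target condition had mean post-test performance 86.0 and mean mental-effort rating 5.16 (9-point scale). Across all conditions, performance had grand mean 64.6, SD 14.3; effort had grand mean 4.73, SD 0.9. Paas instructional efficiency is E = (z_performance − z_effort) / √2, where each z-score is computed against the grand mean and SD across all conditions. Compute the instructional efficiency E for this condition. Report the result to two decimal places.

z_performance = (86.0 − 64.6) / 14.3 = 21.4000 / 14.3 = 1.4965.
z_effort = (5.16 − 4.73) / 0.9 = 0.4300 / 0.9 = 0.4778.
z_P − z_E = 1.4965 − 0.4778 = 1.0187.
E = 1.0187 / √2 = 1.0187 / 1.41421 = 0.7203 ≈ 0.72.

0.72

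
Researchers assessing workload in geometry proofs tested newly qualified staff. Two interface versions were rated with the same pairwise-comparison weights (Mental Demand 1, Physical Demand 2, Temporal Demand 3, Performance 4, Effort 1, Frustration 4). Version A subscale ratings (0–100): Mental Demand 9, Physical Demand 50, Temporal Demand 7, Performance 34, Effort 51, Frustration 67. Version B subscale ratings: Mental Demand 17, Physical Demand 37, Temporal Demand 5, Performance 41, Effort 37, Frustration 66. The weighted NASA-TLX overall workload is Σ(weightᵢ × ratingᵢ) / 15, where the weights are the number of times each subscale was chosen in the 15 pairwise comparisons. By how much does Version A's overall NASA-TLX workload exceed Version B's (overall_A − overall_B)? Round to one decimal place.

Version A weighted sum = 1·9 + 2·50 + 3·7 + 4·34 + 1·51 + 4·67 = 9 + 100 + 21 + 136 + 51 + 268 = 585; overall_A = 585/15 = 39.0000.
Version B weighted sum = 1·17 + 2·37 + 3·5 + 4·41 + 1·37 + 4·66 = 17 + 74 + 15 + 164 + 37 + 264 = 571; overall_B = 571/15 = 38.0667.
Difference = 39.0000 − 38.0667 = 0.9333 ≈ 0.9.

0.9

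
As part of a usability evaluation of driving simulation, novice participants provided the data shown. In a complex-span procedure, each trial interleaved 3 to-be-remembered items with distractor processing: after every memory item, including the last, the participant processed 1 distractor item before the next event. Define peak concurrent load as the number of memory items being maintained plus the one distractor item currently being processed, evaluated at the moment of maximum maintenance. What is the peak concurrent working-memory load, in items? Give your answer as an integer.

4

Maintenance is greatest during the distractor(s) after memory item 3: all 3 memory items are being held.
One distractor item is concurrently being processed.
Peak concurrent load = 3 + 1 = 4 items.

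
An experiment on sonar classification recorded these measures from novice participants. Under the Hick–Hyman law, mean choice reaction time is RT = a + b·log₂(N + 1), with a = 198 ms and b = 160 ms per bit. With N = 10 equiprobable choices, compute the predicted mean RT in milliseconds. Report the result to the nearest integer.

log₂(10 + 1) = log₂(11) = 3.4594.
RT = 198 + 160 × 3.4594 = 198 + 553.5040 = 751.5040 ms.
≈ 752 ms.

752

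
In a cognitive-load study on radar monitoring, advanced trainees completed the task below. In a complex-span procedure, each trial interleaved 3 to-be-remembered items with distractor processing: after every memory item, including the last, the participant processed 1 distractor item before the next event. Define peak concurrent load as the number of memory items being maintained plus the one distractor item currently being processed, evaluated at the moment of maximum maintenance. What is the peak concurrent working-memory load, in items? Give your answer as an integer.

Maintenance is greatest during the distractor(s) after memory item 3: all 3 memory items are being held.
One distractor item is concurrently being processed.
Peak concurrent load = 3 + 1 = 4 items.

4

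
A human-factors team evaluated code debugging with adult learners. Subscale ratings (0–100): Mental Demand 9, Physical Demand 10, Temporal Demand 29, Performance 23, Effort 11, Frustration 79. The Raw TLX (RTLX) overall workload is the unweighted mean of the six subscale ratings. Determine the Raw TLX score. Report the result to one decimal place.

26.8

Sum of ratings = 9 + 10 + 29 + 23 + 11 + 79 = 161.
RTLX = 161 / 6 = 26.8333 ≈ 26.8.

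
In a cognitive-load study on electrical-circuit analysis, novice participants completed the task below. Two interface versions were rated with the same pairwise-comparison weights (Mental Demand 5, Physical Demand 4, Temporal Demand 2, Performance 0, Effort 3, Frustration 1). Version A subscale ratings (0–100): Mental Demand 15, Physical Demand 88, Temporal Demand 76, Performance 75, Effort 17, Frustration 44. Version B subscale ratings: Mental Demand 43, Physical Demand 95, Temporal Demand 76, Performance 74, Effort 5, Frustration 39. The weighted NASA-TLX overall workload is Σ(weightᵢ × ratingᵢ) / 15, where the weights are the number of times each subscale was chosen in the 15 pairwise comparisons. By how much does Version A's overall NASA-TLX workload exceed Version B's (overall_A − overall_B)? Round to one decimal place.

Version A weighted sum = 5·15 + 4·88 + 2·76 + 0·75 + 3·17 + 1·44 = 75 + 352 + 152 + 0 + 51 + 44 = 674; overall_A = 674/15 = 44.9333.
Version B weighted sum = 5·43 + 4·95 + 2·76 + 0·74 + 3·5 + 1·39 = 215 + 380 + 152 + 0 + 15 + 39 = 801; overall_B = 801/15 = 53.4000.
Difference = 44.9333 − 53.4000 = -8.4667 ≈ -8.5.

-8.5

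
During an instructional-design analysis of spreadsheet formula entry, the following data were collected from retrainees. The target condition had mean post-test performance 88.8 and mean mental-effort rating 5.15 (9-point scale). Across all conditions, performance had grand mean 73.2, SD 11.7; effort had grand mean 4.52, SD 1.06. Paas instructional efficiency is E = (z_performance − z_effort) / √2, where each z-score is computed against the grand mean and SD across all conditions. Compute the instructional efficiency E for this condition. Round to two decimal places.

z_performance = (88.8 − 73.2) / 11.7 = 15.6000 / 11.7 = 1.3333.
z_effort = (5.15 − 4.52) / 1.06 = 0.6300 / 1.06 = 0.5943.
z_P − z_E = 1.3333 − 0.5943 = 0.7390.
E = 0.7390 / √2 = 0.7390 / 1.41421 = 0.5226 ≈ 0.52.

0.52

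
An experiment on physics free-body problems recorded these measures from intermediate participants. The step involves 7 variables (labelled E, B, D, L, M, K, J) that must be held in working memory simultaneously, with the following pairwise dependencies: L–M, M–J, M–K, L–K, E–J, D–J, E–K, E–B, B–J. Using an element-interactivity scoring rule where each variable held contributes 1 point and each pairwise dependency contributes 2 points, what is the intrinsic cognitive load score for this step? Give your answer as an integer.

25

Count of variables held simultaneously: 7.
Count of pairwise dependencies listed: 9.
Element contribution: 7 × 1 = 7.
Interaction contribution: 9 × 2 = 18.
Intrinsic load = 7 + 18 = 25.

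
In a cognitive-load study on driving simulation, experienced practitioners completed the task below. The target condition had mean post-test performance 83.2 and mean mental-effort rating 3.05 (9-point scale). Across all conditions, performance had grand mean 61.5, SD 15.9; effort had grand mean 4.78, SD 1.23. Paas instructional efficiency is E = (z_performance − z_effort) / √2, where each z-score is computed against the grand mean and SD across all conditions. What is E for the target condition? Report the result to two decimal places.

z_performance = (83.2 − 61.5) / 15.9 = 21.7000 / 15.9 = 1.3648.
z_effort = (3.05 − 4.78) / 1.23 = -1.7300 / 1.23 = -1.4065.
z_P − z_E = 1.3648 − (-1.4065) = 2.7713.
E = 2.7713 / √2 = 2.7713 / 1.41421 = 1.9596 ≈ 1.96.

1.96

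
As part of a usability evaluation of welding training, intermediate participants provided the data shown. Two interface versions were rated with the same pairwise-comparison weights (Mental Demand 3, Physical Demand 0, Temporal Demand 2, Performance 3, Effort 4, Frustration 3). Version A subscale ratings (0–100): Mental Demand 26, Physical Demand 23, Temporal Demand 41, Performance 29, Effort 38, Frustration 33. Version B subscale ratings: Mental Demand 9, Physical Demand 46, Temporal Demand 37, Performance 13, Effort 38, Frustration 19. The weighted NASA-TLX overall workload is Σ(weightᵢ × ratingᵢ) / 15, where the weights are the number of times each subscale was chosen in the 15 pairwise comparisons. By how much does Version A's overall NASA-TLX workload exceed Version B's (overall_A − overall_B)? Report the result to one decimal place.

9.9

Version A weighted sum = 3·26 + 0·23 + 2·41 + 3·29 + 4·38 + 3·33 = 78 + 0 + 82 + 87 + 152 + 99 = 498; overall_A = 498/15 = 33.2000.
Version B weighted sum = 3·9 + 0·46 + 2·37 + 3·13 + 4·38 + 3·19 = 27 + 0 + 74 + 39 + 152 + 57 = 349; overall_B = 349/15 = 23.2667.
Difference = 33.2000 − 23.2667 = 9.9333 ≈ 9.9.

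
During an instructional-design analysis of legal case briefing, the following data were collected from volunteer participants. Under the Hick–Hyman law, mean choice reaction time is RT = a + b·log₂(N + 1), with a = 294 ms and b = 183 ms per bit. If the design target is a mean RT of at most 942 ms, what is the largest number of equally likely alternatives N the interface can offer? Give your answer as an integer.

10

Set 294 + 183·log₂(N + 1) ≤ 942.
log₂(N + 1) ≤ (942 − 294) / 183 = 3.5410.
N + 1 ≤ 2^3.5410 = 11.6398.
N ≤ 10.6398, so the largest integer N is 10.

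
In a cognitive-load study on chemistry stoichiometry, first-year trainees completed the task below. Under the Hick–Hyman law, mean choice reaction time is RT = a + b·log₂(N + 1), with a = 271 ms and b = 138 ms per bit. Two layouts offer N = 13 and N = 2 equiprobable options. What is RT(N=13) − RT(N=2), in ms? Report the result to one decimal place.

306.7

RT(13) = 271 + 138·log₂(14) = 271 + 138·3.8074 = 796.4212 ms.
RT(2) = 271 + 138·log₂(3) = 271 + 138·1.5850 = 489.7300 ms.
Difference = 796.4212 − 489.7300 = 306.6912 ≈ 306.7 ms.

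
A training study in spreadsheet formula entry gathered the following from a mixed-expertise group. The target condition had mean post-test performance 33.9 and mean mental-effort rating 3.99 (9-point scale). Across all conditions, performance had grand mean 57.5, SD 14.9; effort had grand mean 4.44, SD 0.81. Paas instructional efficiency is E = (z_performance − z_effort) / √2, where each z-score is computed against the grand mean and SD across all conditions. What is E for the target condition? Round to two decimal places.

z_performance = (33.9 − 57.5) / 14.9 = -23.6000 / 14.9 = -1.5839.
z_effort = (3.99 − 4.44) / 0.81 = -0.4500 / 0.81 = -0.5556.
z_P − z_E = -1.5839 − (-0.5556) = -1.0283.
E = -1.0283 / √2 = -1.0283 / 1.41421 = -0.7271 ≈ -0.73.

-0.73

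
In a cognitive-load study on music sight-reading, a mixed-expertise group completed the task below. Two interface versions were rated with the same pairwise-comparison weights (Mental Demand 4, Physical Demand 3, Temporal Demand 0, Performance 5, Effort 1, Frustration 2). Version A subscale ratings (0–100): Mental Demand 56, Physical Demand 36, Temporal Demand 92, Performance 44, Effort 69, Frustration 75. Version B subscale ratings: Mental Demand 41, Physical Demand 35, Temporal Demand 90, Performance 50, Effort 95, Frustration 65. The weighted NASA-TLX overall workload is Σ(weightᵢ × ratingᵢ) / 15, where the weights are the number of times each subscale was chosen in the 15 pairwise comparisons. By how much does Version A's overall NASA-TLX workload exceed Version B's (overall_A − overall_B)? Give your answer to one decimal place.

Version A weighted sum = 4·56 + 3·36 + 0·92 + 5·44 + 1·69 + 2·75 = 224 + 108 + 0 + 220 + 69 + 150 = 771; overall_A = 771/15 = 51.4000.
Version B weighted sum = 4·41 + 3·35 + 0·90 + 5·50 + 1·95 + 2·65 = 164 + 105 + 0 + 250 + 95 + 130 = 744; overall_B = 744/15 = 49.6000.
Difference = 51.4000 − 49.6000 = 1.8000 ≈ 1.8.

1.8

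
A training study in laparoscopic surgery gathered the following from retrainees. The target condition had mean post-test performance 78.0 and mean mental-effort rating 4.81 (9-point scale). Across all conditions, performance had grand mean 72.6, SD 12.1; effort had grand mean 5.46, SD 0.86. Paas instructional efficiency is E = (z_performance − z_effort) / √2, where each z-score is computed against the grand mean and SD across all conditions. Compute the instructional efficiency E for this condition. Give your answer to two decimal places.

z_performance = (78.0 − 72.6) / 12.1 = 5.4000 / 12.1 = 0.4463.
z_effort = (4.81 − 5.46) / 0.86 = -0.6500 / 0.86 = -0.7558.
z_P − z_E = 0.4463 − (-0.7558) = 1.2021.
E = 1.2021 / √2 = 1.2021 / 1.41421 = 0.8500 ≈ 0.85.

0.85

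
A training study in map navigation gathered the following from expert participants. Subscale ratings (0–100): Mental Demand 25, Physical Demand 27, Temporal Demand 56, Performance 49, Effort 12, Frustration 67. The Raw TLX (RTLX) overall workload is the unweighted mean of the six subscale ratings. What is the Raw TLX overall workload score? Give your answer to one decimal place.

Sum of ratings = 25 + 27 + 56 + 49 + 12 + 67 = 236.
RTLX = 236 / 6 = 39.3333 ≈ 39.3.

39.3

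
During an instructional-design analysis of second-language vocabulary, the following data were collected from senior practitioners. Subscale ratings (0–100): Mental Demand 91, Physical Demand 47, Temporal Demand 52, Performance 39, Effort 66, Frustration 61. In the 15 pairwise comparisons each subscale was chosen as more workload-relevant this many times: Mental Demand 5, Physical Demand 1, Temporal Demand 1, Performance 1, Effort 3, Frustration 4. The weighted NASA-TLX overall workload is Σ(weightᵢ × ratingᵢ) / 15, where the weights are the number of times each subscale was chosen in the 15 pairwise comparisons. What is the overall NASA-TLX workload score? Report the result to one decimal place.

The tallies are the weights (they sum to 15).
Weighted sum = 5·91 + 1·47 + 1·52 + 1·39 + 3·66 + 4·61
            = 455 + 47 + 52 + 39 + 198 + 244 = 1035.
Overall workload = 1035 / 15 = 69.0000 ≈ 69.0.

69.0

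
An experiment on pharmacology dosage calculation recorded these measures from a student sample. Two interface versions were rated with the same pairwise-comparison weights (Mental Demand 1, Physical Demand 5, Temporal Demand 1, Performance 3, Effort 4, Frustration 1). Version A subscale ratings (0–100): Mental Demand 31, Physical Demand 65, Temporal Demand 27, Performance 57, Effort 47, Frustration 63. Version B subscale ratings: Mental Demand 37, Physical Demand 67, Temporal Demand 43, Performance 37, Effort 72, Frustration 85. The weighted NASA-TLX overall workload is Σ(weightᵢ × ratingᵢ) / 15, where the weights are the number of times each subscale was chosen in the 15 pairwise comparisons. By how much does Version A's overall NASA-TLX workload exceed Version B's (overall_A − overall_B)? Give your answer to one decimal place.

-6.3

Version A weighted sum = 1·31 + 5·65 + 1·27 + 3·57 + 4·47 + 1·63 = 31 + 325 + 27 + 171 + 188 + 63 = 805; overall_A = 805/15 = 53.6667.
Version B weighted sum = 1·37 + 5·67 + 1·43 + 3·37 + 4·72 + 1·85 = 37 + 335 + 43 + 111 + 288 + 85 = 899; overall_B = 899/15 = 59.9333.
Difference = 53.6667 − 59.9333 = -6.2666 ≈ -6.3.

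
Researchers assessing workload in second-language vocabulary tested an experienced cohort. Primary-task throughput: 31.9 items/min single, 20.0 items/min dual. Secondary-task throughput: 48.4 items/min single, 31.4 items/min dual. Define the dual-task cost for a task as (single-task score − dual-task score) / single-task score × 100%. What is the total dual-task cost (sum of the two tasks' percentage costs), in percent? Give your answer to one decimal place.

Primary cost = (31.9 − 20.0) / 31.9 × 100% = 37.3041%.
Secondary cost = (48.4 − 31.4) / 48.4 × 100% = 35.1240%.
Total = 37.3041% + 35.1240% = 72.4281% ≈ 72.4%.

72.4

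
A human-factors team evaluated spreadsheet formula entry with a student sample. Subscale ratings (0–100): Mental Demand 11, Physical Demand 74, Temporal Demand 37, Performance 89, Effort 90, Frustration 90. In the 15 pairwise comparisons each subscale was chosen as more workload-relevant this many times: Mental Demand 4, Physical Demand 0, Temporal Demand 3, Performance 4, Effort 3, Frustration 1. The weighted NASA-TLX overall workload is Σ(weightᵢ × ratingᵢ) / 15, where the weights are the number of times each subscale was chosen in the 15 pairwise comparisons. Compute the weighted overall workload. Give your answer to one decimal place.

The tallies are the weights (they sum to 15).
Weighted sum = 4·11 + 0·74 + 3·37 + 4·89 + 3·90 + 1·90
            = 44 + 0 + 111 + 356 + 270 + 90 = 871.
Overall workload = 871 / 15 = 58.0667 ≈ 58.1.

58.1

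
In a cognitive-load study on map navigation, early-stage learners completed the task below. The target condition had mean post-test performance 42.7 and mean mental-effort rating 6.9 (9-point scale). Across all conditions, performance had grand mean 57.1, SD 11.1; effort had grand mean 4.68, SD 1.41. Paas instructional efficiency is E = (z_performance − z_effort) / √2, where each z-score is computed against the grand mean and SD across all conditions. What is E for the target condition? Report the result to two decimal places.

-2.03

z_performance = (42.7 − 57.1) / 11.1 = -14.4000 / 11.1 = -1.2973.
z_effort = (6.9 − 4.68) / 1.41 = 2.2200 / 1.41 = 1.5745.
z_P − z_E = -1.2973 − 1.5745 = -2.8718.
E = -2.8718 / √2 = -2.8718 / 1.41421 = -2.0307 ≈ -2.03.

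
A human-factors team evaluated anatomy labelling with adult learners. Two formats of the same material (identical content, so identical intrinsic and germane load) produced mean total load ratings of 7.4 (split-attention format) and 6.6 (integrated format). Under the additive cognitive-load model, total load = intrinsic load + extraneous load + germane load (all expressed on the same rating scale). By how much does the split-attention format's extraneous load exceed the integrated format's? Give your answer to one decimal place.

Intrinsic and germane load are equal across formats, so the difference in total load equals the difference in extraneous load.
Extraneous-load difference = 7.4 − 6.6 = 0.8.

0.8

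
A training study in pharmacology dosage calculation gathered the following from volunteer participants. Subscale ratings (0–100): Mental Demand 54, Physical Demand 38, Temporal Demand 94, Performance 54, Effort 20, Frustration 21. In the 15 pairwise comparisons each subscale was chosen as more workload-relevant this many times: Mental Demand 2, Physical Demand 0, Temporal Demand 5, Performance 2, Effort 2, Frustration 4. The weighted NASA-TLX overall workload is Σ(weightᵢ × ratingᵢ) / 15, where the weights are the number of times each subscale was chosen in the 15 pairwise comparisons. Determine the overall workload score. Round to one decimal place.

The tallies are the weights (they sum to 15).
Weighted sum = 2·54 + 0·38 + 5·94 + 2·54 + 2·20 + 4·21
            = 108 + 0 + 470 + 108 + 40 + 84 = 810.
Overall workload = 810 / 15 = 54.0000 ≈ 54.0.

54.0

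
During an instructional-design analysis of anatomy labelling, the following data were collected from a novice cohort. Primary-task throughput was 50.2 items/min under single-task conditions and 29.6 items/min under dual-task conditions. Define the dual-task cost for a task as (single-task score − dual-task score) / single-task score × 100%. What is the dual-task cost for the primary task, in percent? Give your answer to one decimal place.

Cost = (50.2 − 29.6) / 50.2 × 100%
     = 20.6000 / 50.2 × 100% = 41.0359%.
≈ 41.0%.

41.0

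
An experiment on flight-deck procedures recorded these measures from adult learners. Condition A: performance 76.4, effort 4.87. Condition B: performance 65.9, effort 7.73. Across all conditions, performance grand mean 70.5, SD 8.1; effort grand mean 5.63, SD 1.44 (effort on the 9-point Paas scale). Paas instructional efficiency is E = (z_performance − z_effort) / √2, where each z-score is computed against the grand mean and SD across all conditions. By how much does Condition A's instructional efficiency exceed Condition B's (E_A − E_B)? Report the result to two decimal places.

Condition A: z_P = (76.4 − 70.5)/8.1 = 0.7284; z_E = (4.87 − 5.63)/1.44 = -0.5278; E_A = (0.7284 − (-0.5278))/√2 = 0.8883.
Condition B: z_P = (65.9 − 70.5)/8.1 = -0.5679; z_E = (7.73 − 5.63)/1.44 = 1.4583; E_B = (-0.5679 − 1.4583)/√2 = -1.4327.
E_A − E_B = 0.8883 − (-1.4327) = 2.3210 ≈ 2.32.

2.32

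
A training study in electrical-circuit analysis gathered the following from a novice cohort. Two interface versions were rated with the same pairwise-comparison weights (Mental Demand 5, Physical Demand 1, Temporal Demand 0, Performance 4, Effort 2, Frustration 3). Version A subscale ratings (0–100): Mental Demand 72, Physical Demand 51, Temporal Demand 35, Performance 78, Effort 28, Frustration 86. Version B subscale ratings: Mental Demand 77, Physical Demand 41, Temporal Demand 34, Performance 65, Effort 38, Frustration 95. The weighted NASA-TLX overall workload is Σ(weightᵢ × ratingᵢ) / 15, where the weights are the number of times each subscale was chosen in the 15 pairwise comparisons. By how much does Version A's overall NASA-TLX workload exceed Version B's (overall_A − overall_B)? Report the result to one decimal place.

-0.7

Version A weighted sum = 5·72 + 1·51 + 0·35 + 4·78 + 2·28 + 3·86 = 360 + 51 + 0 + 312 + 56 + 258 = 1037; overall_A = 1037/15 = 69.1333.
Version B weighted sum = 5·77 + 1·41 + 0·34 + 4·65 + 2·38 + 3·95 = 385 + 41 + 0 + 260 + 76 + 285 = 1047; overall_B = 1047/15 = 69.8000.
Difference = 69.1333 − 69.8000 = -0.6667 ≈ -0.7.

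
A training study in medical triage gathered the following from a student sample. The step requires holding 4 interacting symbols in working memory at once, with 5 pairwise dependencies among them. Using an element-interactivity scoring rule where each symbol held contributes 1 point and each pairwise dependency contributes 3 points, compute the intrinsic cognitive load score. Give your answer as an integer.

Element contribution: 4 × 1 = 4.
Interaction contribution: 5 × 3 = 15.
Intrinsic load = 4 + 15 = 19.

19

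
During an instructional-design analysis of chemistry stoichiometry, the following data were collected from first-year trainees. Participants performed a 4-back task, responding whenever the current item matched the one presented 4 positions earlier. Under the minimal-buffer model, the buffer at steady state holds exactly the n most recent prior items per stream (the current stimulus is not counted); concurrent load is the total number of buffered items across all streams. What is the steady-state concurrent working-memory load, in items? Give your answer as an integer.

4

The buffer holds the 4 most recent prior items.
Steady-state concurrent load = 4 items.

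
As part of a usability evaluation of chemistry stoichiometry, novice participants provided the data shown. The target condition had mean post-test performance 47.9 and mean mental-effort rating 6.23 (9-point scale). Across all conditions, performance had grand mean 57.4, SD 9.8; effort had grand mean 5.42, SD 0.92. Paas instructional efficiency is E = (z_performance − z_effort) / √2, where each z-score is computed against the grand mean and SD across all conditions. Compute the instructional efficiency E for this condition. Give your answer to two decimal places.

-1.31

z_performance = (47.9 − 57.4) / 9.8 = -9.5000 / 9.8 = -0.9694.
z_effort = (6.23 − 5.42) / 0.92 = 0.8100 / 0.92 = 0.8804.
z_P − z_E = -0.9694 − 0.8804 = -1.8498.
E = -1.8498 / √2 = -1.8498 / 1.41421 = -1.3080 ≈ -1.31.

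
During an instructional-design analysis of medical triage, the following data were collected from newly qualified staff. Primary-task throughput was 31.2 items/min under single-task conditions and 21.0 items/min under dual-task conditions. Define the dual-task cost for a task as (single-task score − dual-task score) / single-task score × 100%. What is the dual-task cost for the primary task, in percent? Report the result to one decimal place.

32.7

Cost = (31.2 − 21.0) / 31.2 × 100%
     = 10.2000 / 31.2 × 100% = 32.6923%.
≈ 32.7%.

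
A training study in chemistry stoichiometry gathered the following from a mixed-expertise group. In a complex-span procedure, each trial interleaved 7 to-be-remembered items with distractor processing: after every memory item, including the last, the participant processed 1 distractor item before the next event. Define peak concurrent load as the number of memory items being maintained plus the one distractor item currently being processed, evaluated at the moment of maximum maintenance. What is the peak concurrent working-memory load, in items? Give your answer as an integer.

Maintenance is greatest during the distractor(s) after memory item 7: all 7 memory items are being held.
One distractor item is concurrently being processed.
Peak concurrent load = 7 + 1 = 8 items.

8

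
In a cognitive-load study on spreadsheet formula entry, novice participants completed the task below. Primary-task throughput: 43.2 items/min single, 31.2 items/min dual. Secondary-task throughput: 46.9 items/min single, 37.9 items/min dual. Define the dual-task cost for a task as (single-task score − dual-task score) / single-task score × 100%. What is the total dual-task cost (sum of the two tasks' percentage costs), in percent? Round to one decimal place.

47.0

Primary cost = (43.2 − 31.2) / 43.2 × 100% = 27.7778%.
Secondary cost = (46.9 − 37.9) / 46.9 × 100% = 19.1898%.
Total = 27.7778% + 19.1898% = 46.9676% ≈ 47.0%.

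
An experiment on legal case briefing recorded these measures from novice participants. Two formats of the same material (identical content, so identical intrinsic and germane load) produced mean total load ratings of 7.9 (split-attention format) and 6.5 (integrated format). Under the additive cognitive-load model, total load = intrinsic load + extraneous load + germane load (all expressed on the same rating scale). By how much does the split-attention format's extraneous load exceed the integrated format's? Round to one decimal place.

1.4

Intrinsic and germane load are equal across formats, so the difference in total load equals the difference in extraneous load.
Extraneous-load difference = 7.9 − 6.5 = 1.4.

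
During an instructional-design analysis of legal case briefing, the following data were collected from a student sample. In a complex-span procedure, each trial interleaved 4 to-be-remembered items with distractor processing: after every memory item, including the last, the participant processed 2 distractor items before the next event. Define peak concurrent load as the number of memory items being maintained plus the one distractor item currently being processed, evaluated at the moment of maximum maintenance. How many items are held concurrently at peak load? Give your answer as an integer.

5

Maintenance is greatest during the distractor(s) after memory item 4: all 4 memory items are being held.
One distractor item is concurrently being processed.
Peak concurrent load = 4 + 1 = 5 items.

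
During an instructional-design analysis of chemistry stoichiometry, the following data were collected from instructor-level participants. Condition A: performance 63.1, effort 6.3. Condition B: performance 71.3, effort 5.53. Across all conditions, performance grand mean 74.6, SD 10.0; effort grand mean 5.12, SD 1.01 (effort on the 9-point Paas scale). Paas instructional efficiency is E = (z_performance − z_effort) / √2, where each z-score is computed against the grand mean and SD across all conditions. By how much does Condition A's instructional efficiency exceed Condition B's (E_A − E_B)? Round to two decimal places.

-1.12

Condition A: z_P = (63.1 − 74.6)/10.0 = -1.1500; z_E = (6.3 − 5.12)/1.01 = 1.1683; E_A = (-1.1500 − 1.1683)/√2 = -1.6393.
Condition B: z_P = (71.3 − 74.6)/10.0 = -0.3300; z_E = (5.53 − 5.12)/1.01 = 0.4059; E_B = (-0.3300 − 0.4059)/√2 = -0.5204.
E_A − E_B = -1.6393 − (-0.5204) = -1.1189 ≈ -1.12.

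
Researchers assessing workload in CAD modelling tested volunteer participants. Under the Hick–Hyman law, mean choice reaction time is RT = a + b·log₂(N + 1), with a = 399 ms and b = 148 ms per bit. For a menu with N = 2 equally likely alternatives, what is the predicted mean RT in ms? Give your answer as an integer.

634

log₂(2 + 1) = log₂(3) = 1.5850.
RT = 399 + 148 × 1.5850 = 399 + 234.5800 = 633.5800 ms.
≈ 634 ms.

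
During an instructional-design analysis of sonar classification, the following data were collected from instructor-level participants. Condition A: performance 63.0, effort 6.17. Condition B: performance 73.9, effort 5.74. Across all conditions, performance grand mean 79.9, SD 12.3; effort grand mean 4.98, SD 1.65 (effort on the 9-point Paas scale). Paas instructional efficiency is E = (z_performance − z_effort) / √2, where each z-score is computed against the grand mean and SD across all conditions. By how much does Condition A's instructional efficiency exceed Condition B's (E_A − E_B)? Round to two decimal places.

-0.81

Condition A: z_P = (63.0 − 79.9)/12.3 = -1.3740; z_E = (6.17 − 4.98)/1.65 = 0.7212; E_A = (-1.3740 − 0.7212)/√2 = -1.4815.
Condition B: z_P = (73.9 − 79.9)/12.3 = -0.4878; z_E = (5.74 − 4.98)/1.65 = 0.4606; E_B = (-0.4878 − 0.4606)/√2 = -0.6706.
E_A − E_B = -1.4815 − (-0.6706) = -0.8109 ≈ -0.81.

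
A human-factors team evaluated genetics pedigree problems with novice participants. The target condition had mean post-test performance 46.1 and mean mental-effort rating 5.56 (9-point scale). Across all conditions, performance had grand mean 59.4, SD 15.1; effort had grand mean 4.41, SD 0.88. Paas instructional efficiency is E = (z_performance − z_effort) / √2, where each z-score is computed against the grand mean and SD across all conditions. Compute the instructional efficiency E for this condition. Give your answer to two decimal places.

z_performance = (46.1 − 59.4) / 15.1 = -13.3000 / 15.1 = -0.8808.
z_effort = (5.56 − 4.41) / 0.88 = 1.1500 / 0.88 = 1.3068.
z_P − z_E = -0.8808 − 1.3068 = -2.1876.
E = -2.1876 / √2 = -2.1876 / 1.41421 = -1.5469 ≈ -1.55.

-1.55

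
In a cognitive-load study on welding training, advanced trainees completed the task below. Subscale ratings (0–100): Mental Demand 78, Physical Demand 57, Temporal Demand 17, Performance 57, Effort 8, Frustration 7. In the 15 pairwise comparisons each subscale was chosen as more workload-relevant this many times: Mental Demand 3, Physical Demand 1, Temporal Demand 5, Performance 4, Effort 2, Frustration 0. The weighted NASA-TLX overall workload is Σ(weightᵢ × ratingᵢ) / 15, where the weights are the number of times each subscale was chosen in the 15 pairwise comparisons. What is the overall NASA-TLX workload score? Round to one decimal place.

41.3

The tallies are the weights (they sum to 15).
Weighted sum = 3·78 + 1·57 + 5·17 + 4·57 + 2·8 + 0·7
            = 234 + 57 + 85 + 228 + 16 + 0 = 620.
Overall workload = 620 / 15 = 41.3333 ≈ 41.3.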